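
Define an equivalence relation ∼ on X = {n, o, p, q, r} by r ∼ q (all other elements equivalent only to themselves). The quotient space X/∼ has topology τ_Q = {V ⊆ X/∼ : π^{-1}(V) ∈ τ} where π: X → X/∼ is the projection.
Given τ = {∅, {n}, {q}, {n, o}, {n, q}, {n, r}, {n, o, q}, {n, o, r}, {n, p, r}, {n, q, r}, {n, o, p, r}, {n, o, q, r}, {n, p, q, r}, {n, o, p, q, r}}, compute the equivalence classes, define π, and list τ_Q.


X/∼ = {[n], [o], [p], [q=r]}; |τ_Q| = 7.

Equivalence classes: [n], [o], [p], [q=r].
Quotient map π: X → X/∼ sends n ↦ [n], o ↦ [o], p ↦ [p], q ↦ [q=r], r ↦ [q=r].
For each subset V ⊆ X/∼, compute π^{-1}(V) ⊆ X and check whether π^{-1}(V) ∈ τ. V is open in τ_Q iff π^{-1}(V) ∈ τ.
  V = {}: π^{-1}(V) = ∅ ∈ τ ✓.
  V = {[n]}: π^{-1}(V) = {n} ∈ τ ✓.
  V = {[o]}: π^{-1}(V) = {o} ∉ τ ✗.
  V = {[n], [o]}: π^{-1}(V) = {n, o} ∈ τ ✓.
  V = {[p]}: π^{-1}(V) = {p} ∉ τ ✗.
  V = {[n], [p]}: π^{-1}(V) = {n, p} ∉ τ ✗.
  V = {[o], [p]}: π^{-1}(V) = {o, p} ∉ τ ✗.
  V = {[n], [o], [p]}: π^{-1}(V) = {n, o, p} ∉ τ ✗.
  V = {[q=r]}: π^{-1}(V) = {q, r} ∉ τ ✗.
  V = {[n], [q=r]}: π^{-1}(V) = {n, q, r} ∈ τ ✓.
  V = {[o], [q=r]}: π^{-1}(V) = {o, q, r} ∉ τ ✗.
  V = {[n], [o], [q=r]}: π^{-1}(V) = {n, o, q, r} ∈ τ ✓.
  V = {[p], [q=r]}: π^{-1}(V) = {p, q, r} ∉ τ ✗.
  V = {[n], [p], [q=r]}: π^{-1}(V) = {n, p, q, r} ∈ τ ✓.
  V = {[o], [p], [q=r]}: π^{-1}(V) = {o, p, q, r} ∉ τ ✗.
  V = {[n], [o], [p], [q=r]}: π^{-1}(V) = {n, o, p, q, r} ∈ τ ✓.
Open sets in the quotient: τ_Q = {{}, {[n]}, {[n], [o]}, {[n], [q=r]}, {[n], [o], [q=r]}, {[n], [p], [q=r]}, {[n], [o], [p], [q=r]}} (7 elements).


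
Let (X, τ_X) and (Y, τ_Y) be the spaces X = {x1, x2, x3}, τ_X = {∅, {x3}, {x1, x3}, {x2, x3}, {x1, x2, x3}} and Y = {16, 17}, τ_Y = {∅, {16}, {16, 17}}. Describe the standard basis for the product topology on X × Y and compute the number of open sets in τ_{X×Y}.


Basis B = {∅ × ∅, {x3} × {16}, {x1, x3} × {16}, {x2, x3} × {16}, {x3} × {16, 17}, {x1, x2, x3} × {16}, {x1, x3} × {16, 17}, {x2, x3} × {16, 17}, {x1, x2, x3} × {16, 17}}; |τ_{X×Y}| = 14.

Enumerate products U × V with U ∈ τ_X, V ∈ τ_Y (deduplicated):
  ∅ × ∅ = {} (∅)
  {x3} × {16} = {(x3,16)}
  {x1, x3} × {16} = {(x1,16), (x3,16)}
  {x2, x3} × {16} = {(x2,16), (x3,16)}
  {x3} × {16, 17} = {(x3,16), (x3,17)}
  {x1, x2, x3} × {16} = {(x1,16), (x2,16), (x3,16)}
  {x1, x3} × {16, 17} = {(x1,16), (x1,17), (x3,16), (x3,17)}
  {x2, x3} × {16, 17} = {(x2,16), (x2,17), (x3,16), (x3,17)}
  {x1, x2, x3} × {16, 17} = {(x1,16), (x1,17), (x2,16), (x2,17), (x3,16), (x3,17)}
These 9 distinct sets form the basis B.
Close under arbitrary unions to get τ_{X×Y}; counting gives |τ_{X×Y}| = 14.


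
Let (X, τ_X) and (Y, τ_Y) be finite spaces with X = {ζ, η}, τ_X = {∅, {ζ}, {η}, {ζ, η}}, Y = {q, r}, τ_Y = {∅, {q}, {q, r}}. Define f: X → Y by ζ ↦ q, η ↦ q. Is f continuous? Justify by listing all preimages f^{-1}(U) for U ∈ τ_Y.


f IS continuous.

Compute f^{-1}(U) for each U ∈ τ_Y:
  U = ∅: f^{-1}(U) = ∅ ∈ τ_X ✓.
  U = {q}: f^{-1}(U) = {ζ, η} ∈ τ_X ✓.
  U = {q, r}: f^{-1}(U) = {ζ, η} ∈ τ_X ✓.
Every preimage lies in τ_X, so f IS continuous.


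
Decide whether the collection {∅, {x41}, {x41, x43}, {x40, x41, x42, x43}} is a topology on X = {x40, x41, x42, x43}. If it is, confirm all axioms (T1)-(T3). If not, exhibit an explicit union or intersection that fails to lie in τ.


τ IS a topology on X.

Axiom (T1): ∅ ∈ τ? Yes; X ∈ τ? Yes.
Axiom (T2/T3): check pairwise unions and intersections of members of τ.
All pairwise intersections and unions checked — each lies in τ. Therefore τ satisfies (T1), (T2), (T3): it IS a topology on X.


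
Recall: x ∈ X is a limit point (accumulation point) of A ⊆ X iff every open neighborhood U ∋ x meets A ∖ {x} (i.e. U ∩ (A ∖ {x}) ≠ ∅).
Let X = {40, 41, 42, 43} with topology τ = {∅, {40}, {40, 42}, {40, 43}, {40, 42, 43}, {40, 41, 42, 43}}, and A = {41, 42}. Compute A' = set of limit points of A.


A' = {41}

For each x ∈ X, list the open sets U ∈ τ with x ∈ U, then check whether U ∩ (A ∖ {x}) ≠ ∅ for every such U.
  x = 40: open {40} ∋ x has {40} ∩ (A ∖ {40}) = ∅, so x is NOT a limit point.
  x = 41: opens ∋ x are {40, 41, 42, 43}; each meets A ∖ {41}, so x IS a limit point.
  x = 42: open {40, 42} ∋ x has {40, 42} ∩ (A ∖ {42}) = ∅, so x is NOT a limit point.
  x = 43: open {40, 43} ∋ x has {40, 43} ∩ (A ∖ {43}) = ∅, so x is NOT a limit point.
Collecting: A' = {41}.


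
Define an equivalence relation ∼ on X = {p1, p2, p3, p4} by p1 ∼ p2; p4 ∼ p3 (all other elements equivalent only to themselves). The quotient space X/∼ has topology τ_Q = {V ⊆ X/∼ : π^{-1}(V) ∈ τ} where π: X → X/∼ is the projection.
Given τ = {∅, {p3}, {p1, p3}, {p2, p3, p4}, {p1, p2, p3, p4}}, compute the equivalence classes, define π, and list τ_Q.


X/∼ = {[p1=p2], [p3=p4]}; |τ_Q| = 2.

Equivalence classes: [p1=p2], [p3=p4].
Quotient map π: X → X/∼ sends p1 ↦ [p1=p2], p2 ↦ [p1=p2], p3 ↦ [p3=p4], p4 ↦ [p3=p4].
For each subset V ⊆ X/∼, compute π^{-1}(V) ⊆ X and check whether π^{-1}(V) ∈ τ. V is open in τ_Q iff π^{-1}(V) ∈ τ.
  V = {}: π^{-1}(V) = ∅ ∈ τ ✓.
  V = {[p1=p2]}: π^{-1}(V) = {p1, p2} ∉ τ ✗.
  V = {[p3=p4]}: π^{-1}(V) = {p3, p4} ∉ τ ✗.
  V = {[p1=p2], [p3=p4]}: π^{-1}(V) = {p1, p2, p3, p4} ∈ τ ✓.
Open sets in the quotient: τ_Q = {{}, {[p1=p2], [p3=p4]}} (2 elements).


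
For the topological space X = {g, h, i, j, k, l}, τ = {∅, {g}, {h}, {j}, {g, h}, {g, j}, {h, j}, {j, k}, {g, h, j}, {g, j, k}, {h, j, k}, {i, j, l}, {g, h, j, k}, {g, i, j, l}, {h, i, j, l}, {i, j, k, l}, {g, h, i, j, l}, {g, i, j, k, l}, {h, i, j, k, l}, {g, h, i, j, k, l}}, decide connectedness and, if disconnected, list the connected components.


(X, τ) is disconnected; components = [{g}, {h}, {i, j, k, l}].

Find clopen sets (U ∈ τ with X ∖ U ∈ τ):
  U = ∅, X ∖ U = {g, h, i, j, k, l} — both open, so U is clopen.
  U = {g}, X ∖ U = {h, i, j, k, l} — both open, so U is clopen.
  U = {h}, X ∖ U = {g, i, j, k, l} — both open, so U is clopen.
  U = {g, h}, X ∖ U = {i, j, k, l} — both open, so U is clopen.
  U = {i, j, k, l}, X ∖ U = {g, h} — both open, so U is clopen.
  U = {g, i, j, k, l}, X ∖ U = {h} — both open, so U is clopen.
  U = {h, i, j, k, l}, X ∖ U = {g} — both open, so U is clopen.
  U = {g, h, i, j, k, l}, X ∖ U = ∅ — both open, so U is clopen.
Nontrivial clopen(s) exist: e.g. {h}. So (X, τ) is disconnected.
Compute connected components by grouping points that agree on all clopens:
  component: {g}
  component: {h}
  component: {i, j, k, l}


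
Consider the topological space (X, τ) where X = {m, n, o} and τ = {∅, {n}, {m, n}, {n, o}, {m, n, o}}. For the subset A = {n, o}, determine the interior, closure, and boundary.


int(A) = {n, o}, cl(A) = {m, n, o}, ∂A = {m}.

Closed sets in (X, τ) are complements of opens:
  closed(X, τ) = {∅, {m}, {o}, {m, o}, {m, n, o}}.
int(A) = ⋃ {U ∈ τ : U ⊆ A}. Opens contained in A: ∅, {n}, {n, o}.
Taking the union of these: int(A) = {n, o}.
cl(A) = ⋂ {C closed : A ⊆ C}. Closed sets containing A: {m, n, o}.
Intersecting these: cl(A) = {m, n, o}.
∂A = cl(A) ∖ int(A) = {m, n, o} ∖ {n, o} = {m}.


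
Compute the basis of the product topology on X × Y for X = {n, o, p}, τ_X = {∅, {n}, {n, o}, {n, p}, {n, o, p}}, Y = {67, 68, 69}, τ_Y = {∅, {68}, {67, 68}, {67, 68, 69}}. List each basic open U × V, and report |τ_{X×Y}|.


Basis B = {∅ × ∅, {n} × {68}, {n} × {67, 68}, {n, o} × {68}, {n, p} × {68}, {n} × {67, 68, 69}, {n, o, p} × {68}, {n, o} × {67, 68}, {n, p} × {67, 68}, {n, o} × {67, 68, 69}, {n, p} × {67, 68, 69}, {n, o, p} × {67, 68}, {n, o, p} × {67, 68, 69}}; |τ_{X×Y}| = 30.

Enumerate products U × V with U ∈ τ_X, V ∈ τ_Y (deduplicated):
  ∅ × ∅ = {} (∅)
  {n} × {68} = {(n,68)}
  {n} × {67, 68} = {(n,67), (n,68)}
  {n, o} × {68} = {(n,68), (o,68)}
  {n, p} × {68} = {(n,68), (p,68)}
  {n} × {67, 68, 69} = {(n,67), (n,68), (n,69)}
  {n, o, p} × {68} = {(n,68), (o,68), (p,68)}
  {n, o} × {67, 68} = {(n,67), (n,68), (o,67), (o,68)}
  {n, p} × {67, 68} = {(n,67), (n,68), (p,67), (p,68)}
  {n, o} × {67, 68, 69} = {(n,67), (n,68), (n,69), (o,67), (o,68), (o,69)}
  {n, p} × {67, 68, 69} = {(n,67), (n,68), (n,69), (p,67), (p,68), (p,69)}
  {n, o, p} × {67, 68} = {(n,67), (n,68), (o,67), (o,68), (p,67), (p,68)}
  {n, o, p} × {67, 68, 69} = {(n,67), (n,68), (n,69), (o,67), (o,68), (o,69), (p,67), (p,68), (p,69)}
These 13 distinct sets form the basis B.
Close under arbitrary unions to get τ_{X×Y}; counting gives |τ_{X×Y}| = 30.


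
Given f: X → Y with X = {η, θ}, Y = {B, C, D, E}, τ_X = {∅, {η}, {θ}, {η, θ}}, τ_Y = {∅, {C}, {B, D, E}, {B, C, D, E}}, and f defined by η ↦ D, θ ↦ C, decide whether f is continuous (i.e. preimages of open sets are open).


f IS continuous.

Compute f^{-1}(U) for each U ∈ τ_Y:
  U = ∅: f^{-1}(U) = ∅ ∈ τ_X ✓.
  U = {C}: f^{-1}(U) = {θ} ∈ τ_X ✓.
  U = {B, D, E}: f^{-1}(U) = {η} ∈ τ_X ✓.
  U = {B, C, D, E}: f^{-1}(U) = {η, θ} ∈ τ_X ✓.
Every preimage lies in τ_X, so f IS continuous.


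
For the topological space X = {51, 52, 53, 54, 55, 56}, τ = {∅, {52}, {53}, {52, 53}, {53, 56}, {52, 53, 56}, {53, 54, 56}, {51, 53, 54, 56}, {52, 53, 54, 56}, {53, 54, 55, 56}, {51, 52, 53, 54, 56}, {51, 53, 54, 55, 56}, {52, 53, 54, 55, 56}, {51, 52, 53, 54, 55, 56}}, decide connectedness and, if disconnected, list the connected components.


(X, τ) is disconnected; components = [{52}, {51, 53, 54, 55, 56}].

Find clopen sets (U ∈ τ with X ∖ U ∈ τ):
  U = ∅, X ∖ U = {51, 52, 53, 54, 55, 56} — both open, so U is clopen.
  U = {52}, X ∖ U = {51, 53, 54, 55, 56} — both open, so U is clopen.
  U = {51, 53, 54, 55, 56}, X ∖ U = {52} — both open, so U is clopen.
  U = {51, 52, 53, 54, 55, 56}, X ∖ U = ∅ — both open, so U is clopen.
Nontrivial clopen(s) exist: e.g. {52}. So (X, τ) is disconnected.
Compute connected components by grouping points that agree on all clopens:
  component: {52}
  component: {51, 53, 54, 55, 56}


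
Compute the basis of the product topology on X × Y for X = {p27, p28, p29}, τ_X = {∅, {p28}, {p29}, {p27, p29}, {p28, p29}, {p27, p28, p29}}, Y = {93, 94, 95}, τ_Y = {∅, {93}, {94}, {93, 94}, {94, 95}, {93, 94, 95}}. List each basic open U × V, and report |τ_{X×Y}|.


Basis B = {∅ × ∅, {p28} × {93}, {p28} × {94}, {p29} × {93}, {p29} × {94}, {p27, p29} × {93}, {p27, p29} × {94}, {p28} × {93, 94}, {p28, p29} × {93}, {p28} × {94, 95}, {p28, p29} × {94}, {p29} × {93, 94}, {p29} × {94, 95}, {p27, p28, p29} × {93}, {p27, p28, p29} × {94}, {p28} × {93, 94, 95}, {p29} × {93, 94, 95}, {p27, p29} × {93, 94}, {p27, p29} × {94, 95}, {p28, p29} × {93, 94}, {p28, p29} × {94, 95}, {p27, p29} × {93, 94, 95}, {p27, p28, p29} × {93, 94}, {p27, p28, p29} × {94, 95}, {p28, p29} × {93, 94, 95}, {p27, p28, p29} × {93, 94, 95}}; |τ_{X×Y}| = 108.

Enumerate products U × V with U ∈ τ_X, V ∈ τ_Y (deduplicated):
  ∅ × ∅ = {} (∅)
  {p28} × {93} = {(p28,93)}
  {p28} × {94} = {(p28,94)}
  {p29} × {93} = {(p29,93)}
  {p29} × {94} = {(p29,94)}
  {p27, p29} × {93} = {(p27,93), (p29,93)}
  {p27, p29} × {94} = {(p27,94), (p29,94)}
  {p28} × {93, 94} = {(p28,93), (p28,94)}
  {p28, p29} × {93} = {(p28,93), (p29,93)}
  {p28} × {94, 95} = {(p28,94), (p28,95)}
  {p28, p29} × {94} = {(p28,94), (p29,94)}
  {p29} × {93, 94} = {(p29,93), (p29,94)}
  {p29} × {94, 95} = {(p29,94), (p29,95)}
  {p27, p28, p29} × {93} = {(p27,93), (p28,93), (p29,93)}
  {p27, p28, p29} × {94} = {(p27,94), (p28,94), (p29,94)}
  {p28} × {93, 94, 95} = {(p28,93), (p28,94), (p28,95)}
  {p29} × {93, 94, 95} = {(p29,93), (p29,94), (p29,95)}
  {p27, p29} × {93, 94} = {(p27,93), (p27,94), (p29,93), (p29,94)}
  {p27, p29} × {94, 95} = {(p27,94), (p27,95), (p29,94), (p29,95)}
  {p28, p29} × {93, 94} = {(p28,93), (p28,94), (p29,93), (p29,94)}
  {p28, p29} × {94, 95} = {(p28,94), (p28,95), (p29,94), (p29,95)}
  {p27, p29} × {93, 94, 95} = {(p27,93), (p27,94), (p27,95), (p29,93), (p29,94), (p29,95)}
  {p27, p28, p29} × {93, 94} = {(p27,93), (p27,94), (p28,93), (p28,94), (p29,93), (p29,94)}
  {p27, p28, p29} × {94, 95} = {(p27,94), (p27,95), (p28,94), (p28,95), (p29,94), (p29,95)}
  {p28, p29} × {93, 94, 95} = {(p28,93), (p28,94), (p28,95), (p29,93), (p29,94), (p29,95)}
  {p27, p28, p29} × {93, 94, 95} = {(p27,93), (p27,94), (p27,95), (p28,93), (p28,94), (p28,95), (p29,93), (p29,94), (p29,95)}
These 26 distinct sets form the basis B.
Close under arbitrary unions to get τ_{X×Y}; counting gives |τ_{X×Y}| = 108.


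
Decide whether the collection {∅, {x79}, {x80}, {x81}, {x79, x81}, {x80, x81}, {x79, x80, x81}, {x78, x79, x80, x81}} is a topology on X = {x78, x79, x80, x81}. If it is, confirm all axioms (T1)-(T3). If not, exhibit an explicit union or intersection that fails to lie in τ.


τ is NOT a topology on X.

Axiom (T1): ∅ ∈ τ? Yes; X ∈ τ? Yes.
Axiom (T2/T3): check pairwise unions and intersections of members of τ.
Counterexample for (T2): {x79} ∪ {x80} = {x79, x80} ∉ τ. Therefore τ is NOT a topology.


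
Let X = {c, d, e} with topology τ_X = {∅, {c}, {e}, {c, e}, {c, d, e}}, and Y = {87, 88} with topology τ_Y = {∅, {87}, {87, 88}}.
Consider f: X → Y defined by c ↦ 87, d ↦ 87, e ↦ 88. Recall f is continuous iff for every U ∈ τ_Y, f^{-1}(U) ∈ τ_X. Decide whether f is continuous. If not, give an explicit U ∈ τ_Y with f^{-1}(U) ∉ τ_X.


f is NOT continuous.

Compute f^{-1}(U) for each U ∈ τ_Y:
  U = ∅: f^{-1}(U) = ∅ ∈ τ_X ✓.
  U = {87}: f^{-1}(U) = {c, d} ∉ τ_X ✗.
  U = {87, 88}: f^{-1}(U) = {c, d, e} ∈ τ_X ✓.
Found U = {87} with f^{-1}(U) = {c, d} not in τ_X. Therefore f is NOT continuous.


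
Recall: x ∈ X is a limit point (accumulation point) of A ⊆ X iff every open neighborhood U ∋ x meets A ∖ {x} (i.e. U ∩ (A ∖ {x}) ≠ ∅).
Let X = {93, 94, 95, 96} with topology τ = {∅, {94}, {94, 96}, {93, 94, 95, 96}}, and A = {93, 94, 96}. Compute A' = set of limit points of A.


A' = {93, 95, 96}

For each x ∈ X, list the open sets U ∈ τ with x ∈ U, then check whether U ∩ (A ∖ {x}) ≠ ∅ for every such U.
  x = 93: opens ∋ x are {93, 94, 95, 96}; each meets A ∖ {93}, so x IS a limit point.
  x = 94: open {94} ∋ x has {94} ∩ (A ∖ {94}) = ∅, so x is NOT a limit point.
  x = 95: opens ∋ x are {93, 94, 95, 96}; each meets A ∖ {95}, so x IS a limit point.
  x = 96: opens ∋ x are {94, 96}, {93, 94, 95, 96}; each meets A ∖ {96}, so x IS a limit point.
Collecting: A' = {93, 95, 96}.


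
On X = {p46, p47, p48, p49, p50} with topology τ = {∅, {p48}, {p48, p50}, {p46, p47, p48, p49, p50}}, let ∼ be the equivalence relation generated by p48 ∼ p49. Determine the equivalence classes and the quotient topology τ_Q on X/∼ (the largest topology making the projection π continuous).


X/∼ = {[p46], [p47], [p48=p49], [p50]}; |τ_Q| = 2.

Equivalence classes: [p46], [p47], [p48=p49], [p50].
Quotient map π: X → X/∼ sends p46 ↦ [p46], p47 ↦ [p47], p48 ↦ [p48=p49], p49 ↦ [p48=p49], p50 ↦ [p50].
For each subset V ⊆ X/∼, compute π^{-1}(V) ⊆ X and check whether π^{-1}(V) ∈ τ. V is open in τ_Q iff π^{-1}(V) ∈ τ.
  V = {}: π^{-1}(V) = ∅ ∈ τ ✓.
  V = {[p46]}: π^{-1}(V) = {p46} ∉ τ ✗.
  V = {[p47]}: π^{-1}(V) = {p47} ∉ τ ✗.
  V = {[p46], [p47]}: π^{-1}(V) = {p46, p47} ∉ τ ✗.
  V = {[p48=p49]}: π^{-1}(V) = {p48, p49} ∉ τ ✗.
  V = {[p46], [p48=p49]}: π^{-1}(V) = {p46, p48, p49} ∉ τ ✗.
  V = {[p47], [p48=p49]}: π^{-1}(V) = {p47, p48, p49} ∉ τ ✗.
  V = {[p46], [p47], [p48=p49]}: π^{-1}(V) = {p46, p47, p48, p49} ∉ τ ✗.
  V = {[p50]}: π^{-1}(V) = {p50} ∉ τ ✗.
  V = {[p46], [p50]}: π^{-1}(V) = {p46, p50} ∉ τ ✗.
  V = {[p47], [p50]}: π^{-1}(V) = {p47, p50} ∉ τ ✗.
  V = {[p46], [p47], [p50]}: π^{-1}(V) = {p46, p47, p50} ∉ τ ✗.
  V = {[p48=p49], [p50]}: π^{-1}(V) = {p48, p49, p50} ∉ τ ✗.
  V = {[p46], [p48=p49], [p50]}: π^{-1}(V) = {p46, p48, p49, p50} ∉ τ ✗.
  V = {[p47], [p48=p49], [p50]}: π^{-1}(V) = {p47, p48, p49, p50} ∉ τ ✗.
  V = {[p46], [p47], [p48=p49], [p50]}: π^{-1}(V) = {p46, p47, p48, p49, p50} ∈ τ ✓.
Open sets in the quotient: τ_Q = {{}, {[p46], [p47], [p48=p49], [p50]}} (2 elements).


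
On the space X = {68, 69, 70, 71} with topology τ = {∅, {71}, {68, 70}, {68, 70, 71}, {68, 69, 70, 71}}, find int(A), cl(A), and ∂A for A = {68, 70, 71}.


int(A) = {68, 70, 71}, cl(A) = {68, 69, 70, 71}, ∂A = {69}.

Closed sets in (X, τ) are complements of opens:
  closed(X, τ) = {∅, {69}, {69, 71}, {68, 69, 70}, {68, 69, 70, 71}}.
int(A) = ⋃ {U ∈ τ : U ⊆ A}. Opens contained in A: ∅, {71}, {68, 70}, {68, 70, 71}.
Taking the union of these: int(A) = {68, 70, 71}.
cl(A) = ⋂ {C closed : A ⊆ C}. Closed sets containing A: {68, 69, 70, 71}.
Intersecting these: cl(A) = {68, 69, 70, 71}.
∂A = cl(A) ∖ int(A) = {68, 69, 70, 71} ∖ {68, 70, 71} = {69}.


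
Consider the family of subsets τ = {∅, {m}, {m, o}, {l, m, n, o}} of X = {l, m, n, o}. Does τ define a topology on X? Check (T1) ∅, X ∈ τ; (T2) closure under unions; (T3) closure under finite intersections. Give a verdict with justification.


τ IS a topology on X.

Axiom (T1): ∅ ∈ τ? Yes; X ∈ τ? Yes.
Axiom (T2/T3): check pairwise unions and intersections of members of τ.
All pairwise intersections and unions checked — each lies in τ. Therefore τ satisfies (T1), (T2), (T3): it IS a topology on X.


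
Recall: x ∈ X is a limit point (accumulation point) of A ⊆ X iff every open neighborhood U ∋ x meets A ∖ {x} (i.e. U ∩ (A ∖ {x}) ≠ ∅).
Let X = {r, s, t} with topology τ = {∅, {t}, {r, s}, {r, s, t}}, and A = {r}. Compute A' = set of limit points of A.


A' = {s}

For each x ∈ X, list the open sets U ∈ τ with x ∈ U, then check whether U ∩ (A ∖ {x}) ≠ ∅ for every such U.
  x = r: open {r, s} ∋ x has {r, s} ∩ (A ∖ {r}) = ∅, so x is NOT a limit point.
  x = s: opens ∋ x are {r, s}, {r, s, t}; each meets A ∖ {s}, so x IS a limit point.
  x = t: open {t} ∋ x has {t} ∩ (A ∖ {t}) = ∅, so x is NOT a limit point.
Collecting: A' = {s}.


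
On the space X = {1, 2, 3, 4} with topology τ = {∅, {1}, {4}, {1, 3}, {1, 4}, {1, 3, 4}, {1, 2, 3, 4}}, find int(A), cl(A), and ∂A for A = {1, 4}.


int(A) = {1, 4}, cl(A) = {1, 2, 3, 4}, ∂A = {2, 3}.

Closed sets in (X, τ) are complements of opens:
  closed(X, τ) = {∅, {2}, {2, 3}, {2, 4}, {1, 2, 3}, {2, 3, 4}, {1, 2, 3, 4}}.
int(A) = ⋃ {U ∈ τ : U ⊆ A}. Opens contained in A: ∅, {1}, {4}, {1, 4}.
Taking the union of these: int(A) = {1, 4}.
cl(A) = ⋂ {C closed : A ⊆ C}. Closed sets containing A: {1, 2, 3, 4}.
Intersecting these: cl(A) = {1, 2, 3, 4}.
∂A = cl(A) ∖ int(A) = {1, 2, 3, 4} ∖ {1, 4} = {2, 3}.


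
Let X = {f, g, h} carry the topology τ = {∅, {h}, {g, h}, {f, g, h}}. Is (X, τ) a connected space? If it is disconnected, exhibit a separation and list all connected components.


(X, τ) is connected.

Find clopen sets (U ∈ τ with X ∖ U ∈ τ):
  U = ∅, X ∖ U = {f, g, h} — both open, so U is clopen.
  U = {f, g, h}, X ∖ U = ∅ — both open, so U is clopen.
Only trivial clopens (∅ and X) exist, so (X, τ) is connected.
Compute connected components by grouping points that agree on all clopens:
  component: {f, g, h}


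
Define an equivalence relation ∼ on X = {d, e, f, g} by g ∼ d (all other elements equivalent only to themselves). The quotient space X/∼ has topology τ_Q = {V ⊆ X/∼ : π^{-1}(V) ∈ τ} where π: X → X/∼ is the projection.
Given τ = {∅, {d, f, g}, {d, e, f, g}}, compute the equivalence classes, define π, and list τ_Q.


X/∼ = {[d=g], [e], [f]}; |τ_Q| = 3.

Equivalence classes: [d=g], [e], [f].
Quotient map π: X → X/∼ sends d ↦ [d=g], e ↦ [e], f ↦ [f], g ↦ [d=g].
For each subset V ⊆ X/∼, compute π^{-1}(V) ⊆ X and check whether π^{-1}(V) ∈ τ. V is open in τ_Q iff π^{-1}(V) ∈ τ.
  V = {}: π^{-1}(V) = ∅ ∈ τ ✓.
  V = {[d=g]}: π^{-1}(V) = {d, g} ∉ τ ✗.
  V = {[e]}: π^{-1}(V) = {e} ∉ τ ✗.
  V = {[d=g], [e]}: π^{-1}(V) = {d, e, g} ∉ τ ✗.
  V = {[f]}: π^{-1}(V) = {f} ∉ τ ✗.
  V = {[d=g], [f]}: π^{-1}(V) = {d, f, g} ∈ τ ✓.
  V = {[e], [f]}: π^{-1}(V) = {e, f} ∉ τ ✗.
  V = {[d=g], [e], [f]}: π^{-1}(V) = {d, e, f, g} ∈ τ ✓.
Open sets in the quotient: τ_Q = {{}, {[d=g], [f]}, {[d=g], [e], [f]}} (3 elements).


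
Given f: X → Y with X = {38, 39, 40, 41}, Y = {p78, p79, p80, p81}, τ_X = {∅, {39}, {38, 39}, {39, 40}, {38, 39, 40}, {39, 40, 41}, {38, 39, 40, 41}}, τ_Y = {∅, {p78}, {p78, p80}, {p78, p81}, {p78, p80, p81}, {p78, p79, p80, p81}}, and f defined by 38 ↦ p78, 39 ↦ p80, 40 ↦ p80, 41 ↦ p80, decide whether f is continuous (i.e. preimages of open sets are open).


f is NOT continuous.

Compute f^{-1}(U) for each U ∈ τ_Y:
  U = ∅: f^{-1}(U) = ∅ ∈ τ_X ✓.
  U = {p78}: f^{-1}(U) = {38} ∉ τ_X ✗.
  U = {p78, p80}: f^{-1}(U) = {38, 39, 40, 41} ∈ τ_X ✓.
  U = {p78, p81}: f^{-1}(U) = {38} ∉ τ_X ✗.
  U = {p78, p80, p81}: f^{-1}(U) = {38, 39, 40, 41} ∈ τ_X ✓.
  U = {p78, p79, p80, p81}: f^{-1}(U) = {38, 39, 40, 41} ∈ τ_X ✓.
Found U = {p78} with f^{-1}(U) = {38} not in τ_X. Therefore f is NOT continuous.


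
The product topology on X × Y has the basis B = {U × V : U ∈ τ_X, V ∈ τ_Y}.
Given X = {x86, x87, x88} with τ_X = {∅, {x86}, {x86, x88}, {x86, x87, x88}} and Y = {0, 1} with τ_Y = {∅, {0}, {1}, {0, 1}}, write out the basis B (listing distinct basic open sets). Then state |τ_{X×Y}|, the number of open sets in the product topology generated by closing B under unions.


Basis B = {∅ × ∅, {x86} × {0}, {x86} × {1}, {x86} × {0, 1}, {x86, x88} × {0}, {x86, x88} × {1}, {x86, x87, x88} × {0}, {x86, x87, x88} × {1}, {x86, x88} × {0, 1}, {x86, x87, x88} × {0, 1}}; |τ_{X×Y}| = 16.

Enumerate products U × V with U ∈ τ_X, V ∈ τ_Y (deduplicated):
  ∅ × ∅ = {} (∅)
  {x86} × {0} = {(x86,0)}
  {x86} × {1} = {(x86,1)}
  {x86} × {0, 1} = {(x86,0), (x86,1)}
  {x86, x88} × {0} = {(x86,0), (x88,0)}
  {x86, x88} × {1} = {(x86,1), (x88,1)}
  {x86, x87, x88} × {0} = {(x86,0), (x87,0), (x88,0)}
  {x86, x87, x88} × {1} = {(x86,1), (x87,1), (x88,1)}
  {x86, x88} × {0, 1} = {(x86,0), (x86,1), (x88,0), (x88,1)}
  {x86, x87, x88} × {0, 1} = {(x86,0), (x86,1), (x87,0), (x87,1), (x88,0), (x88,1)}
These 10 distinct sets form the basis B.
Close under arbitrary unions to get τ_{X×Y}; counting gives |τ_{X×Y}| = 16.


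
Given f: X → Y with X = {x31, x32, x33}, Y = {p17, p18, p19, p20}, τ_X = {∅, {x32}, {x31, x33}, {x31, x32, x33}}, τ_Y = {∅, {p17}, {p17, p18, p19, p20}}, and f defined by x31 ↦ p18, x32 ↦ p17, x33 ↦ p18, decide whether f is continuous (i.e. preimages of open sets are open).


f IS continuous.

Compute f^{-1}(U) for each U ∈ τ_Y:
  U = ∅: f^{-1}(U) = ∅ ∈ τ_X ✓.
  U = {p17}: f^{-1}(U) = {x32} ∈ τ_X ✓.
  U = {p17, p18, p19, p20}: f^{-1}(U) = {x31, x32, x33} ∈ τ_X ✓.
Every preimage lies in τ_X, so f IS continuous.


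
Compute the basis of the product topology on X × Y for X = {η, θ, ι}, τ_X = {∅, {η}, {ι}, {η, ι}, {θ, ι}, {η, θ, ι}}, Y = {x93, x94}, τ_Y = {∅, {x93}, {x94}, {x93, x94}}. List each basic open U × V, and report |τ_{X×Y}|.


Basis B = {∅ × ∅, {η} × {x93}, {η} × {x94}, {ι} × {x93}, {ι} × {x94}, {η} × {x93, x94}, {η, ι} × {x93}, {η, ι} × {x94}, {θ, ι} × {x93}, {θ, ι} × {x94}, {ι} × {x93, x94}, {η, θ, ι} × {x93}, {η, θ, ι} × {x94}, {η, ι} × {x93, x94}, {θ, ι} × {x93, x94}, {η, θ, ι} × {x93, x94}}; |τ_{X×Y}| = 36.

Enumerate products U × V with U ∈ τ_X, V ∈ τ_Y (deduplicated):
  ∅ × ∅ = {} (∅)
  {η} × {x93} = {(η,x93)}
  {η} × {x94} = {(η,x94)}
  {ι} × {x93} = {(ι,x93)}
  {ι} × {x94} = {(ι,x94)}
  {η} × {x93, x94} = {(η,x93), (η,x94)}
  {η, ι} × {x93} = {(η,x93), (ι,x93)}
  {η, ι} × {x94} = {(η,x94), (ι,x94)}
  {θ, ι} × {x93} = {(θ,x93), (ι,x93)}
  {θ, ι} × {x94} = {(θ,x94), (ι,x94)}
  {ι} × {x93, x94} = {(ι,x93), (ι,x94)}
  {η, θ, ι} × {x93} = {(η,x93), (θ,x93), (ι,x93)}
  {η, θ, ι} × {x94} = {(η,x94), (θ,x94), (ι,x94)}
  {η, ι} × {x93, x94} = {(η,x93), (η,x94), (ι,x93), (ι,x94)}
  {θ, ι} × {x93, x94} = {(θ,x93), (θ,x94), (ι,x93), (ι,x94)}
  {η, θ, ι} × {x93, x94} = {(η,x93), (η,x94), (θ,x93), (θ,x94), (ι,x93), (ι,x94)}
These 16 distinct sets form the basis B.
Close under arbitrary unions to get τ_{X×Y}; counting gives |τ_{X×Y}| = 36.


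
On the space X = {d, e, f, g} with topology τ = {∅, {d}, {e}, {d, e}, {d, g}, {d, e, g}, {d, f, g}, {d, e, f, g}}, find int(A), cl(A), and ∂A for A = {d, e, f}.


int(A) = {d, e}, cl(A) = {d, e, f, g}, ∂A = {f, g}.

Closed sets in (X, τ) are complements of opens:
  closed(X, τ) = {∅, {e}, {f}, {e, f}, {f, g}, {d, f, g}, {e, f, g}, {d, e, f, g}}.
int(A) = ⋃ {U ∈ τ : U ⊆ A}. Opens contained in A: ∅, {d}, {e}, {d, e}.
Taking the union of these: int(A) = {d, e}.
cl(A) = ⋂ {C closed : A ⊆ C}. Closed sets containing A: {d, e, f, g}.
Intersecting these: cl(A) = {d, e, f, g}.
∂A = cl(A) ∖ int(A) = {d, e, f, g} ∖ {d, e} = {f, g}.


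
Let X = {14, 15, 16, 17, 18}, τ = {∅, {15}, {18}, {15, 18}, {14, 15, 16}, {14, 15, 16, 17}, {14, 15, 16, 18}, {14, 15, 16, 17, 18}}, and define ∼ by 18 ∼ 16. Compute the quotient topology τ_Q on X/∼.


X/∼ = {[14], [15], [16=18], [17]}; |τ_Q| = 4.

Equivalence classes: [14], [15], [16=18], [17].
Quotient map π: X → X/∼ sends 14 ↦ [14], 15 ↦ [15], 16 ↦ [16=18], 17 ↦ [17], 18 ↦ [16=18].
For each subset V ⊆ X/∼, compute π^{-1}(V) ⊆ X and check whether π^{-1}(V) ∈ τ. V is open in τ_Q iff π^{-1}(V) ∈ τ.
  V = {}: π^{-1}(V) = ∅ ∈ τ ✓.
  V = {[14]}: π^{-1}(V) = {14} ∉ τ ✗.
  V = {[15]}: π^{-1}(V) = {15} ∈ τ ✓.
  V = {[14], [15]}: π^{-1}(V) = {14, 15} ∉ τ ✗.
  V = {[16=18]}: π^{-1}(V) = {16, 18} ∉ τ ✗.
  V = {[14], [16=18]}: π^{-1}(V) = {14, 16, 18} ∉ τ ✗.
  V = {[15], [16=18]}: π^{-1}(V) = {15, 16, 18} ∉ τ ✗.
  V = {[14], [15], [16=18]}: π^{-1}(V) = {14, 15, 16, 18} ∈ τ ✓.
  V = {[17]}: π^{-1}(V) = {17} ∉ τ ✗.
  V = {[14], [17]}: π^{-1}(V) = {14, 17} ∉ τ ✗.
  V = {[15], [17]}: π^{-1}(V) = {15, 17} ∉ τ ✗.
  V = {[14], [15], [17]}: π^{-1}(V) = {14, 15, 17} ∉ τ ✗.
  V = {[16=18], [17]}: π^{-1}(V) = {16, 17, 18} ∉ τ ✗.
  V = {[14], [16=18], [17]}: π^{-1}(V) = {14, 16, 17, 18} ∉ τ ✗.
  V = {[15], [16=18], [17]}: π^{-1}(V) = {15, 16, 17, 18} ∉ τ ✗.
  V = {[14], [15], [16=18], [17]}: π^{-1}(V) = {14, 15, 16, 17, 18} ∈ τ ✓.
Open sets in the quotient: τ_Q = {{}, {[15]}, {[14], [15], [16=18]}, {[14], [15], [16=18], [17]}} (4 elements).


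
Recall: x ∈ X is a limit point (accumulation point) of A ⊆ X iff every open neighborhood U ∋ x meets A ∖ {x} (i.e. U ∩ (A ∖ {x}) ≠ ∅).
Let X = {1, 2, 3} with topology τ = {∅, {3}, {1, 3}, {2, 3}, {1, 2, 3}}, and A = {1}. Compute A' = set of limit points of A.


A' = ∅

For each x ∈ X, list the open sets U ∈ τ with x ∈ U, then check whether U ∩ (A ∖ {x}) ≠ ∅ for every such U.
  x = 1: open {1, 3} ∋ x has {1, 3} ∩ (A ∖ {1}) = ∅, so x is NOT a limit point.
  x = 2: open {2, 3} ∋ x has {2, 3} ∩ (A ∖ {2}) = ∅, so x is NOT a limit point.
  x = 3: open {3} ∋ x has {3} ∩ (A ∖ {3}) = ∅, so x is NOT a limit point.
Collecting: A' = ∅.


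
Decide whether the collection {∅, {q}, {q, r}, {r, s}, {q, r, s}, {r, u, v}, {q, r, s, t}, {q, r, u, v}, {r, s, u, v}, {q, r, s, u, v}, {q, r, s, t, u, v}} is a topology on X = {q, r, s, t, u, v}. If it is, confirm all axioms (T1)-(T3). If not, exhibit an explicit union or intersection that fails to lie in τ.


τ is NOT a topology on X.

Axiom (T1): ∅ ∈ τ? Yes; X ∈ τ? Yes.
Axiom (T2/T3): check pairwise unions and intersections of members of τ.
Counterexample for (T3): {q, r} ∩ {r, s} = {r} ∉ τ. Therefore τ is NOT a topology.


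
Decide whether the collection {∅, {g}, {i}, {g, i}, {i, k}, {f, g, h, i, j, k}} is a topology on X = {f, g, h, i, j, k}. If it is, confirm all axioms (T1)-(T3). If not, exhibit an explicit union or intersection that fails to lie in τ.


τ is NOT a topology on X.

Axiom (T1): ∅ ∈ τ? Yes; X ∈ τ? Yes.
Axiom (T2/T3): check pairwise unions and intersections of members of τ.
Counterexample for (T2): {g} ∪ {i, k} = {g, i, k} ∉ τ. Therefore τ is NOT a topology.


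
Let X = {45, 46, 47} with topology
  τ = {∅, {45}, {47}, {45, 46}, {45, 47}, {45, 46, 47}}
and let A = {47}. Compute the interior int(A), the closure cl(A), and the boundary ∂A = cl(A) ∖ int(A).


int(A) = {47}, cl(A) = {47}, ∂A = ∅.

Closed sets in (X, τ) are complements of opens:
  closed(X, τ) = {∅, {46}, {47}, {45, 46}, {46, 47}, {45, 46, 47}}.
int(A) = ⋃ {U ∈ τ : U ⊆ A}. Opens contained in A: ∅, {47}.
Taking the union of these: int(A) = {47}.
cl(A) = ⋂ {C closed : A ⊆ C}. Closed sets containing A: {47}, {46, 47}, {45, 46, 47}.
Intersecting these: cl(A) = {47}.
∂A = cl(A) ∖ int(A) = {47} ∖ {47} = ∅.


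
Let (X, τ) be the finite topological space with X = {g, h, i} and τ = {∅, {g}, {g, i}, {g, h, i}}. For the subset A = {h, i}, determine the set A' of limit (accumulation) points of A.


A' = {h}

For each x ∈ X, list the open sets U ∈ τ with x ∈ U, then check whether U ∩ (A ∖ {x}) ≠ ∅ for every such U.
  x = g: open {g} ∋ x has {g} ∩ (A ∖ {g}) = ∅, so x is NOT a limit point.
  x = h: opens ∋ x are {g, h, i}; each meets A ∖ {h}, so x IS a limit point.
  x = i: open {g, i} ∋ x has {g, i} ∩ (A ∖ {i}) = ∅, so x is NOT a limit point.
Collecting: A' = {h}.


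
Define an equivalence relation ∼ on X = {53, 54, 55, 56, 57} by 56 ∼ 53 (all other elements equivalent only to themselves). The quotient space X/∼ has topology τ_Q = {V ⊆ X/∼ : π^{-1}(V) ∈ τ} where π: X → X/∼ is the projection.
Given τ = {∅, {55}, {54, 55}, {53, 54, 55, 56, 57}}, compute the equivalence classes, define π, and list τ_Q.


X/∼ = {[53=56], [54], [55], [57]}; |τ_Q| = 4.

Equivalence classes: [53=56], [54], [55], [57].
Quotient map π: X → X/∼ sends 53 ↦ [53=56], 54 ↦ [54], 55 ↦ [55], 56 ↦ [53=56], 57 ↦ [57].
For each subset V ⊆ X/∼, compute π^{-1}(V) ⊆ X and check whether π^{-1}(V) ∈ τ. V is open in τ_Q iff π^{-1}(V) ∈ τ.
  V = {}: π^{-1}(V) = ∅ ∈ τ ✓.
  V = {[53=56]}: π^{-1}(V) = {53, 56} ∉ τ ✗.
  V = {[54]}: π^{-1}(V) = {54} ∉ τ ✗.
  V = {[53=56], [54]}: π^{-1}(V) = {53, 54, 56} ∉ τ ✗.
  V = {[55]}: π^{-1}(V) = {55} ∈ τ ✓.
  V = {[53=56], [55]}: π^{-1}(V) = {53, 55, 56} ∉ τ ✗.
  V = {[54], [55]}: π^{-1}(V) = {54, 55} ∈ τ ✓.
  V = {[53=56], [54], [55]}: π^{-1}(V) = {53, 54, 55, 56} ∉ τ ✗.
  V = {[57]}: π^{-1}(V) = {57} ∉ τ ✗.
  V = {[53=56], [57]}: π^{-1}(V) = {53, 56, 57} ∉ τ ✗.
  V = {[54], [57]}: π^{-1}(V) = {54, 57} ∉ τ ✗.
  V = {[53=56], [54], [57]}: π^{-1}(V) = {53, 54, 56, 57} ∉ τ ✗.
  V = {[55], [57]}: π^{-1}(V) = {55, 57} ∉ τ ✗.
  V = {[53=56], [55], [57]}: π^{-1}(V) = {53, 55, 56, 57} ∉ τ ✗.
  V = {[54], [55], [57]}: π^{-1}(V) = {54, 55, 57} ∉ τ ✗.
  V = {[53=56], [54], [55], [57]}: π^{-1}(V) = {53, 54, 55, 56, 57} ∈ τ ✓.
Open sets in the quotient: τ_Q = {{}, {[55]}, {[54], [55]}, {[53=56], [54], [55], [57]}} (4 elements).


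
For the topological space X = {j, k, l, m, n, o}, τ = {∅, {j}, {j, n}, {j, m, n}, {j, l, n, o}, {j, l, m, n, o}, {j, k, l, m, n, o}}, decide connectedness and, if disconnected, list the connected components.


(X, τ) is connected.

Find clopen sets (U ∈ τ with X ∖ U ∈ τ):
  U = ∅, X ∖ U = {j, k, l, m, n, o} — both open, so U is clopen.
  U = {j, k, l, m, n, o}, X ∖ U = ∅ — both open, so U is clopen.
Only trivial clopens (∅ and X) exist, so (X, τ) is connected.
Compute connected components by grouping points that agree on all clopens:
  component: {j, k, l, m, n, o}


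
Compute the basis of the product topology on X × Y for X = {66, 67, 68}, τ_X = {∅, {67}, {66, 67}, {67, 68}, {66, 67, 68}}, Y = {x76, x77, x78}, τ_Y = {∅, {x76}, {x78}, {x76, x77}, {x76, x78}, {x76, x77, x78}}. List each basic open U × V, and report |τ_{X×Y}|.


Basis B = {∅ × ∅, {67} × {x76}, {67} × {x78}, {66, 67} × {x76}, {66, 67} × {x78}, {67} × {x76, x77}, {67} × {x76, x78}, {67, 68} × {x76}, {67, 68} × {x78}, {66, 67, 68} × {x76}, {66, 67, 68} × {x78}, {67} × {x76, x77, x78}, {66, 67} × {x76, x77}, {66, 67} × {x76, x78}, {67, 68} × {x76, x77}, {67, 68} × {x76, x78}, {66, 67} × {x76, x77, x78}, {66, 67, 68} × {x76, x77}, {66, 67, 68} × {x76, x78}, {67, 68} × {x76, x77, x78}, {66, 67, 68} × {x76, x77, x78}}; |τ_{X×Y}| = 70.

Enumerate products U × V with U ∈ τ_X, V ∈ τ_Y (deduplicated):
  ∅ × ∅ = {} (∅)
  {67} × {x76} = {(67,x76)}
  {67} × {x78} = {(67,x78)}
  {66, 67} × {x76} = {(66,x76), (67,x76)}
  {66, 67} × {x78} = {(66,x78), (67,x78)}
  {67} × {x76, x77} = {(67,x76), (67,x77)}
  {67} × {x76, x78} = {(67,x76), (67,x78)}
  {67, 68} × {x76} = {(67,x76), (68,x76)}
  {67, 68} × {x78} = {(67,x78), (68,x78)}
  {66, 67, 68} × {x76} = {(66,x76), (67,x76), (68,x76)}
  {66, 67, 68} × {x78} = {(66,x78), (67,x78), (68,x78)}
  {67} × {x76, x77, x78} = {(67,x76), (67,x77), (67,x78)}
  {66, 67} × {x76, x77} = {(66,x76), (66,x77), (67,x76), (67,x77)}
  {66, 67} × {x76, x78} = {(66,x76), (66,x78), (67,x76), (67,x78)}
  {67, 68} × {x76, x77} = {(67,x76), (67,x77), (68,x76), (68,x77)}
  {67, 68} × {x76, x78} = {(67,x76), (67,x78), (68,x76), (68,x78)}
  {66, 67} × {x76, x77, x78} = {(66,x76), (66,x77), (66,x78), (67,x76), (67,x77), (67,x78)}
  {66, 67, 68} × {x76, x77} = {(66,x76), (66,x77), (67,x76), (67,x77), (68,x76), (68,x77)}
  {66, 67, 68} × {x76, x78} = {(66,x76), (66,x78), (67,x76), (67,x78), (68,x76), (68,x78)}
  {67, 68} × {x76, x77, x78} = {(67,x76), (67,x77), (67,x78), (68,x76), (68,x77), (68,x78)}
  {66, 67, 68} × {x76, x77, x78} = {(66,x76), (66,x77), (66,x78), (67,x76), (67,x77), (67,x78), (68,x76), (68,x77), (68,x78)}
These 21 distinct sets form the basis B.
Close under arbitrary unions to get τ_{X×Y}; counting gives |τ_{X×Y}| = 70.


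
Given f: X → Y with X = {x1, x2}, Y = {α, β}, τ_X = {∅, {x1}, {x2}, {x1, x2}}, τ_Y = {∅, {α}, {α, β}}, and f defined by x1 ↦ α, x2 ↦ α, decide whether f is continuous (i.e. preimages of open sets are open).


f IS continuous.

Compute f^{-1}(U) for each U ∈ τ_Y:
  U = ∅: f^{-1}(U) = ∅ ∈ τ_X ✓.
  U = {α}: f^{-1}(U) = {x1, x2} ∈ τ_X ✓.
  U = {α, β}: f^{-1}(U) = {x1, x2} ∈ τ_X ✓.
Every preimage lies in τ_X, so f IS continuous.


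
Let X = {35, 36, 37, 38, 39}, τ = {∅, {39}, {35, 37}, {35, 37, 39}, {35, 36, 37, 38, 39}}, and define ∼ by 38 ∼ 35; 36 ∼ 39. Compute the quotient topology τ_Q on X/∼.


X/∼ = {[35=38], [36=39], [37]}; |τ_Q| = 2.

Equivalence classes: [35=38], [36=39], [37].
Quotient map π: X → X/∼ sends 35 ↦ [35=38], 36 ↦ [36=39], 37 ↦ [37], 38 ↦ [35=38], 39 ↦ [36=39].
For each subset V ⊆ X/∼, compute π^{-1}(V) ⊆ X and check whether π^{-1}(V) ∈ τ. V is open in τ_Q iff π^{-1}(V) ∈ τ.
  V = {}: π^{-1}(V) = ∅ ∈ τ ✓.
  V = {[35=38]}: π^{-1}(V) = {35, 38} ∉ τ ✗.
  V = {[36=39]}: π^{-1}(V) = {36, 39} ∉ τ ✗.
  V = {[35=38], [36=39]}: π^{-1}(V) = {35, 36, 38, 39} ∉ τ ✗.
  V = {[37]}: π^{-1}(V) = {37} ∉ τ ✗.
  V = {[35=38], [37]}: π^{-1}(V) = {35, 37, 38} ∉ τ ✗.
  V = {[36=39], [37]}: π^{-1}(V) = {36, 37, 39} ∉ τ ✗.
  V = {[35=38], [36=39], [37]}: π^{-1}(V) = {35, 36, 37, 38, 39} ∈ τ ✓.
Open sets in the quotient: τ_Q = {{}, {[35=38], [36=39], [37]}} (2 elements).


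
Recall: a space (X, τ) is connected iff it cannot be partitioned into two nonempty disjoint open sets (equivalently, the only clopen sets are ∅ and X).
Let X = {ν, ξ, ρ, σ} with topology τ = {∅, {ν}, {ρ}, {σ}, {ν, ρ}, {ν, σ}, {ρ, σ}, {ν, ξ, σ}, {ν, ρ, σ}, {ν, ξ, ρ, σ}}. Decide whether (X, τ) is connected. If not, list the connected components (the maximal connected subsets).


(X, τ) is disconnected; components = [{ρ}, {ν, ξ, σ}].

Find clopen sets (U ∈ τ with X ∖ U ∈ τ):
  U = ∅, X ∖ U = {ν, ξ, ρ, σ} — both open, so U is clopen.
  U = {ρ}, X ∖ U = {ν, ξ, σ} — both open, so U is clopen.
  U = {ν, ξ, σ}, X ∖ U = {ρ} — both open, so U is clopen.
  U = {ν, ξ, ρ, σ}, X ∖ U = ∅ — both open, so U is clopen.
Nontrivial clopen(s) exist: e.g. {ν, ξ, σ}. So (X, τ) is disconnected.
Compute connected components by grouping points that agree on all clopens:
  component: {ρ}
  component: {ν, ξ, σ}


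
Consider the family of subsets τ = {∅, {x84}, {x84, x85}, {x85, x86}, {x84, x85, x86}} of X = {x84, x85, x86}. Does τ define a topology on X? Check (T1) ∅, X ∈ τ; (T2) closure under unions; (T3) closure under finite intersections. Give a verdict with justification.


τ is NOT a topology on X.

Axiom (T1): ∅ ∈ τ? Yes; X ∈ τ? Yes.
Axiom (T2/T3): check pairwise unions and intersections of members of τ.
Counterexample for (T3): {x84, x85} ∩ {x85, x86} = {x85} ∉ τ. Therefore τ is NOT a topology.


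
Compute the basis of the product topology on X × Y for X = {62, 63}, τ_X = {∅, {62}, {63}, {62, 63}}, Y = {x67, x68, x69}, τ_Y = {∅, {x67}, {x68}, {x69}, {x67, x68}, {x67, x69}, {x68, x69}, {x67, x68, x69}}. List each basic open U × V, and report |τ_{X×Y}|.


Basis B = {∅ × ∅, {62} × {x67}, {62} × {x68}, {62} × {x69}, {63} × {x67}, {63} × {x68}, {63} × {x69}, {62} × {x67, x68}, {62} × {x67, x69}, {62, 63} × {x67}, {62} × {x68, x69}, {62, 63} × {x68}, {62, 63} × {x69}, {63} × {x67, x68}, {63} × {x67, x69}, {63} × {x68, x69}, {62} × {x67, x68, x69}, {63} × {x67, x68, x69}, {62, 63} × {x67, x68}, {62, 63} × {x67, x69}, {62, 63} × {x68, x69}, {62, 63} × {x67, x68, x69}}; |τ_{X×Y}| = 64.

Enumerate products U × V with U ∈ τ_X, V ∈ τ_Y (deduplicated):
  ∅ × ∅ = {} (∅)
  {62} × {x67} = {(62,x67)}
  {62} × {x68} = {(62,x68)}
  {62} × {x69} = {(62,x69)}
  {63} × {x67} = {(63,x67)}
  {63} × {x68} = {(63,x68)}
  {63} × {x69} = {(63,x69)}
  {62} × {x67, x68} = {(62,x67), (62,x68)}
  {62} × {x67, x69} = {(62,x67), (62,x69)}
  {62, 63} × {x67} = {(62,x67), (63,x67)}
  {62} × {x68, x69} = {(62,x68), (62,x69)}
  {62, 63} × {x68} = {(62,x68), (63,x68)}
  {62, 63} × {x69} = {(62,x69), (63,x69)}
  {63} × {x67, x68} = {(63,x67), (63,x68)}
  {63} × {x67, x69} = {(63,x67), (63,x69)}
  {63} × {x68, x69} = {(63,x68), (63,x69)}
  {62} × {x67, x68, x69} = {(62,x67), (62,x68), (62,x69)}
  {63} × {x67, x68, x69} = {(63,x67), (63,x68), (63,x69)}
  {62, 63} × {x67, x68} = {(62,x67), (62,x68), (63,x67), (63,x68)}
  {62, 63} × {x67, x69} = {(62,x67), (62,x69), (63,x67), (63,x69)}
  {62, 63} × {x68, x69} = {(62,x68), (62,x69), (63,x68), (63,x69)}
  {62, 63} × {x67, x68, x69} = {(62,x67), (62,x68), (62,x69), (63,x67), (63,x68), (63,x69)}
These 22 distinct sets form the basis B.
Close under arbitrary unions to get τ_{X×Y}; counting gives |τ_{X×Y}| = 64.


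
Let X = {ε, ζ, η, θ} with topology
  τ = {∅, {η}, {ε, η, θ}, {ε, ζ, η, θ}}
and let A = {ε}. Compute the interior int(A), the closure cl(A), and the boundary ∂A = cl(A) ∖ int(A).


int(A) = ∅, cl(A) = {ε, ζ, θ}, ∂A = {ε, ζ, θ}.

Closed sets in (X, τ) are complements of opens:
  closed(X, τ) = {∅, {ζ}, {ε, ζ, θ}, {ε, ζ, η, θ}}.
int(A) = ⋃ {U ∈ τ : U ⊆ A}. Opens contained in A: ∅.
Taking the union of these: int(A) = ∅.
cl(A) = ⋂ {C closed : A ⊆ C}. Closed sets containing A: {ε, ζ, θ}, {ε, ζ, η, θ}.
Intersecting these: cl(A) = {ε, ζ, θ}.
∂A = cl(A) ∖ int(A) = {ε, ζ, θ} ∖ ∅ = {ε, ζ, θ}.
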